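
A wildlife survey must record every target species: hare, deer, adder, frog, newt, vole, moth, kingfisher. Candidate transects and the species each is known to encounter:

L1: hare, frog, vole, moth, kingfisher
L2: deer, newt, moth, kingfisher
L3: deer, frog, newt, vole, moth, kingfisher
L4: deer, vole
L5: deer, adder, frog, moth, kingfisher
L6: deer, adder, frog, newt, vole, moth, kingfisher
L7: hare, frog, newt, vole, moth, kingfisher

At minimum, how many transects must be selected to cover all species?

L1, L6 together cover {hare, deer, adder, frog, newt, vole, moth, kingfisher} — every species.
No single transect contains all 8 species, so 2 is optimal.

2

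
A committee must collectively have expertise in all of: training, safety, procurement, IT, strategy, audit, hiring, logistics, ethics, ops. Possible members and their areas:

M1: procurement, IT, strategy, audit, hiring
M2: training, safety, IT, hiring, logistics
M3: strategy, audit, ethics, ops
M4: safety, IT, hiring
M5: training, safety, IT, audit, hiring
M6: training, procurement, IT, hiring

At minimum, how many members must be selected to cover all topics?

M1, M2, M3 together cover {training, safety, procurement, IT, strategy, audit, hiring, logistics, ethics, ops} — every topic.
No 2 of the 6 members cover everything (all 15 pairs fall short), so 3 is minimum.

3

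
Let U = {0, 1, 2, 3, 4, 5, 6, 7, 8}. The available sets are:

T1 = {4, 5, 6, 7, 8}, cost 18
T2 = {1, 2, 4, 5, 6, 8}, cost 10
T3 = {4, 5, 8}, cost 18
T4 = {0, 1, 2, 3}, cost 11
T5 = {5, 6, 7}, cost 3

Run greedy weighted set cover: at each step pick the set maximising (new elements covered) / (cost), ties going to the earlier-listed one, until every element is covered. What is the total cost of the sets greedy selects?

24

Pick 1: T5 adds 3 new (5, 6, 7) at cost 3 (ratio 3/3).
Pick 2: T2 adds 4 new (1, 2, 4, 8) at cost 10 (ratio 4/10).
Pick 3: T4 adds 2 new (0, 3) at cost 11 (ratio 2/11).
Greedy total cost: 3 + 10 + 11 = 24.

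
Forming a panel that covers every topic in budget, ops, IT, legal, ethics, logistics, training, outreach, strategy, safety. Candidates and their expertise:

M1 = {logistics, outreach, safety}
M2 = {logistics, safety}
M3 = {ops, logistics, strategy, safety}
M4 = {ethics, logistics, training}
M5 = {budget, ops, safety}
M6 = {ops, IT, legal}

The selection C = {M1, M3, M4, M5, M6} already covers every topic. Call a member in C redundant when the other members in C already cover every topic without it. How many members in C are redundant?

Drop M1: outreach uncovered — not redundant.
Drop M3: strategy uncovered — not redundant.
Drop M4: ethics, training uncovered — not redundant.
Drop M5: budget uncovered — not redundant.
Drop M6: IT, legal uncovered — not redundant.
None of the members in C is redundant.

0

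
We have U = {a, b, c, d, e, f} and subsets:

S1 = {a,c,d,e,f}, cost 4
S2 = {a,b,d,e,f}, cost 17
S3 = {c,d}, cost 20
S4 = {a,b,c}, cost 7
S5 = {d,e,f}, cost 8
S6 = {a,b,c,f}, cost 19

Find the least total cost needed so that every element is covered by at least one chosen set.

S1, S4 cover every element at cost 4 + 7 = 11.
Any cover uses at least 2 sets; among all covering selections none totals below 11.

11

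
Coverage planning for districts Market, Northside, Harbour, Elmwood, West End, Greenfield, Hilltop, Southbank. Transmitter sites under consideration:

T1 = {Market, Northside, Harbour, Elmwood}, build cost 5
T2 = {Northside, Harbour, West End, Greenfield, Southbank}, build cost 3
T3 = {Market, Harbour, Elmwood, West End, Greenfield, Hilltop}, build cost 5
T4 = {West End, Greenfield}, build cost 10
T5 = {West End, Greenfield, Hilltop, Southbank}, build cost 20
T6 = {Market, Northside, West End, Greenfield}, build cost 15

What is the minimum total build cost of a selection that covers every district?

T2, T3 cover every district at build cost 3 + 5 = 8.
Any cover uses at least 2 transmitter sites; among all covering selections none totals below 8.

8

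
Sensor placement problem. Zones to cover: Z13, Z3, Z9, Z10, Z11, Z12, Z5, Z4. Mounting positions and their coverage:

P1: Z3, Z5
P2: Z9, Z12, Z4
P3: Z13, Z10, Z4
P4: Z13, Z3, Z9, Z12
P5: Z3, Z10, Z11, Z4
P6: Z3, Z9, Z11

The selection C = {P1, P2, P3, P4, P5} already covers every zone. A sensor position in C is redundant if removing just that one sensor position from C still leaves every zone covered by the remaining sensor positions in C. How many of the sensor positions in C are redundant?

Drop P1: Z5 uncovered — not redundant.
Drop P2: the rest still cover every zone — redundant.
Drop P3: the rest still cover every zone — redundant.
Drop P4: the rest still cover every zone — redundant.
Drop P5: Z11 uncovered — not redundant.
3 redundant: P2, P3, P4.

3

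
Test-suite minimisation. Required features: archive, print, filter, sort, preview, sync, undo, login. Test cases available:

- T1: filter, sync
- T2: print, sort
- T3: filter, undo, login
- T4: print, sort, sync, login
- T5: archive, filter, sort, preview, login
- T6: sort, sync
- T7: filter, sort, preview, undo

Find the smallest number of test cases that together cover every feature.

3

T3, T4, T5 together cover {archive, print, filter, sort, preview, sync, undo, login} — every feature.
No 2 of the 7 test cases cover everything (all 21 pairs fall short), so 3 is minimum.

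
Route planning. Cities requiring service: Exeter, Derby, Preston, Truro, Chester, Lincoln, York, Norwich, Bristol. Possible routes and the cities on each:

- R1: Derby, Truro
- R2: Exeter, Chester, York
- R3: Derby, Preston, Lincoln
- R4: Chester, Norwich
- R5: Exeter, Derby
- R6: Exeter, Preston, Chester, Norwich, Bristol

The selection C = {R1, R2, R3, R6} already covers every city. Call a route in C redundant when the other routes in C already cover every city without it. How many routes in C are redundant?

0

Drop R1: Truro uncovered — not redundant.
Drop R2: York uncovered — not redundant.
Drop R3: Lincoln uncovered — not redundant.
Drop R6: Norwich, Bristol uncovered — not redundant.
None of the routes in C is redundant.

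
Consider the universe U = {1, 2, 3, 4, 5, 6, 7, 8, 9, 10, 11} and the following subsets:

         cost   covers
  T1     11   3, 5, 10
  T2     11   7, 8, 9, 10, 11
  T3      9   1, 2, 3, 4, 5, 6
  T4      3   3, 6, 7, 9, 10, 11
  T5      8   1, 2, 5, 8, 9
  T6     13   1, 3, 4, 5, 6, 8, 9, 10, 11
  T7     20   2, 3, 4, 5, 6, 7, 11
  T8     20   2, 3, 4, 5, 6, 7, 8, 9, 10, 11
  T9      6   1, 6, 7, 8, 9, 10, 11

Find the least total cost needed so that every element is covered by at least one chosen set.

15

T3, T9 cover every element at cost 9 + 6 = 15.
Any cover uses at least 2 sets; among all covering selections none totals below 15.
Greedy by coverage-per-cost would pick T4, T5, T3 for 20 — worse than the optimum 15.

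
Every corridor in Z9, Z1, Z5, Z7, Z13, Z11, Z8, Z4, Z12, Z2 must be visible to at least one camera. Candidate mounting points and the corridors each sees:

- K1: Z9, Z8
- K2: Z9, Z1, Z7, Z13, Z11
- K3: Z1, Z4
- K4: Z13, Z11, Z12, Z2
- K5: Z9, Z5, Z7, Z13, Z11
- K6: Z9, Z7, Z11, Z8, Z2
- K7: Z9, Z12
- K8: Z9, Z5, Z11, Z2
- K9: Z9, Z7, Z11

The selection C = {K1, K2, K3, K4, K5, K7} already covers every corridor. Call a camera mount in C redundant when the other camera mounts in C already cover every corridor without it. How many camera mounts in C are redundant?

Drop K1: Z8 uncovered — not redundant.
Drop K2: the rest still cover every corridor — redundant.
Drop K3: Z4 uncovered — not redundant.
Drop K4: Z2 uncovered — not redundant.
Drop K5: Z5 uncovered — not redundant.
Drop K7: the rest still cover every corridor — redundant.
2 redundant: K2, K7.

2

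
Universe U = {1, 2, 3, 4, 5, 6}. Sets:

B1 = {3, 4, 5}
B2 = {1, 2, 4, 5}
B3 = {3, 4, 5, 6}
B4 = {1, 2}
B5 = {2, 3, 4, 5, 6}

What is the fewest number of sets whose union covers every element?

2

B2, B3 together cover {1, 2, 3, 4, 5, 6} — every element.
No single set contains all 6 elements, so 2 is optimal.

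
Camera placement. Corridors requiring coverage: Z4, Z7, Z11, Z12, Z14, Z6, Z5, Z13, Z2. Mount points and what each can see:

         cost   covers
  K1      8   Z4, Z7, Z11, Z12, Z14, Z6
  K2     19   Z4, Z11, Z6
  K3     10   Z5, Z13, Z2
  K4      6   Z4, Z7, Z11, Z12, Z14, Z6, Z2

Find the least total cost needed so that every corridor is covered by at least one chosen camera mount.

16

K3, K4 cover every corridor at cost 10 + 6 = 16.
Any cover uses at least 2 camera mounts; among all covering selections none totals below 16.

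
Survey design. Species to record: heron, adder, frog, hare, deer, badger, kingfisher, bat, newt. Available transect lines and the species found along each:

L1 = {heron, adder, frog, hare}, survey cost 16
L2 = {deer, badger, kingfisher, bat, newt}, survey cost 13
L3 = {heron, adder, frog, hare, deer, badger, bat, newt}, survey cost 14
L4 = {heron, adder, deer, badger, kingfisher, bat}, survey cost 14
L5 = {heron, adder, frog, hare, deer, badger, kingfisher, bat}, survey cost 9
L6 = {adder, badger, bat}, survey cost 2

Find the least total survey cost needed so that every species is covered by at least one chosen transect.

22

L2, L5 cover every species at survey cost 13 + 9 = 22.
Any cover uses at least 2 transects; among all covering selections none totals below 22.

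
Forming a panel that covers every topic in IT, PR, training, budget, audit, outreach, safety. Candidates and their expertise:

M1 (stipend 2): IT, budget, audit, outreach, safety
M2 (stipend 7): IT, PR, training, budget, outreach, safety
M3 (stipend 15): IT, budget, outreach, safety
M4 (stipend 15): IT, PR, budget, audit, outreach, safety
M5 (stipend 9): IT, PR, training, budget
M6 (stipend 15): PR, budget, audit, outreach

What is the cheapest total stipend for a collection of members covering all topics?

9

M1, M2 cover every topic at stipend 2 + 7 = 9.
Any cover uses at least 2 members; among all covering selections none totals below 9.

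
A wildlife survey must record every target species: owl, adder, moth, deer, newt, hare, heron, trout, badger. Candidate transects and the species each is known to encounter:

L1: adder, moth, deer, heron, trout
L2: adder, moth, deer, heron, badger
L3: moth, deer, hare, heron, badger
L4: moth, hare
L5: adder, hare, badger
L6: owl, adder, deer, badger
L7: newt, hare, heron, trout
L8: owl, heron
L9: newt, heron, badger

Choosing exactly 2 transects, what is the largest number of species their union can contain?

8

Choosing L2, L7 covers {adder, moth, deer, newt, hare, heron, trout, badger} — 8 species.
No choice of 2 transects does better; here owl is left uncovered.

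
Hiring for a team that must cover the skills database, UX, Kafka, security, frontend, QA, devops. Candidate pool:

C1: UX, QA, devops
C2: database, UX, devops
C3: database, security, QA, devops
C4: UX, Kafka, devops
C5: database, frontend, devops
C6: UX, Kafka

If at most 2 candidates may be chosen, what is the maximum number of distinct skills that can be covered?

6

Choosing C3, C4 covers {database, UX, Kafka, security, QA, devops} — 6 skills.
No choice of 2 candidates does better; here frontend is left uncovered.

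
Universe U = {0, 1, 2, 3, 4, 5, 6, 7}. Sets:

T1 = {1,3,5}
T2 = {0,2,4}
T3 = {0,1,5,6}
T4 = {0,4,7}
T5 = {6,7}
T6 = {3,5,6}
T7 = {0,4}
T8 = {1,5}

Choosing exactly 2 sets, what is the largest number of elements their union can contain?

6

Choosing T1, T2 covers {0, 1, 2, 3, 4, 5} — 6 elements.
No choice of 2 sets does better; here 6, 7 are left uncovered.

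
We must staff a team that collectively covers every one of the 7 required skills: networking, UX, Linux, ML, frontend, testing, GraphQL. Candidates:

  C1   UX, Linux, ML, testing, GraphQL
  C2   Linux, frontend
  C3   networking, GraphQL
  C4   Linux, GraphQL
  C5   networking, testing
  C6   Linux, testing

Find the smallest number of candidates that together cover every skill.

C1, C2, C3 together cover {networking, UX, Linux, ML, frontend, testing, GraphQL} — every skill.
No 2 of the 6 candidates cover everything (all 15 pairs fall short), so 3 is minimum.

3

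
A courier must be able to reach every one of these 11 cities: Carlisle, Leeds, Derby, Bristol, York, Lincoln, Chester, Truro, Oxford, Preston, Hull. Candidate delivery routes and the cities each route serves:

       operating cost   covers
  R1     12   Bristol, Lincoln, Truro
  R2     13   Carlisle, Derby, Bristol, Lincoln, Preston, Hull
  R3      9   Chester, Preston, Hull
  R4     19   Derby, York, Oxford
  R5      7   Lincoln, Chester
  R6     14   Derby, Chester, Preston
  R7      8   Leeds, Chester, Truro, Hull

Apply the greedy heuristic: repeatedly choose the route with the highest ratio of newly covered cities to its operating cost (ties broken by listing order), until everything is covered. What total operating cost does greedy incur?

Pick 1: R7 adds 4 new (Leeds, Chester, Truro, Hull) at operating cost 8 (ratio 4/8).
Pick 2: R2 adds 5 new (Carlisle, Derby, Bristol, Lincoln, Preston) at operating cost 13 (ratio 5/13).
Pick 3: R4 adds 2 new (York, Oxford) at operating cost 19 (ratio 2/19).
Greedy total operating cost: 8 + 13 + 19 = 40.

40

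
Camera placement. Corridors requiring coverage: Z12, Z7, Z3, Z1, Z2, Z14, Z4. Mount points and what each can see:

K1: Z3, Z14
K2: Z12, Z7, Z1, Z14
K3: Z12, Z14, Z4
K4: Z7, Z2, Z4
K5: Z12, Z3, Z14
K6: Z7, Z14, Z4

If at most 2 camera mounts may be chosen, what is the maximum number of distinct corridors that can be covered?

6

Choosing K2, K4 covers {Z12, Z7, Z1, Z2, Z14, Z4} — 6 corridors.
No choice of 2 camera mounts does better; here Z3 is left uncovered.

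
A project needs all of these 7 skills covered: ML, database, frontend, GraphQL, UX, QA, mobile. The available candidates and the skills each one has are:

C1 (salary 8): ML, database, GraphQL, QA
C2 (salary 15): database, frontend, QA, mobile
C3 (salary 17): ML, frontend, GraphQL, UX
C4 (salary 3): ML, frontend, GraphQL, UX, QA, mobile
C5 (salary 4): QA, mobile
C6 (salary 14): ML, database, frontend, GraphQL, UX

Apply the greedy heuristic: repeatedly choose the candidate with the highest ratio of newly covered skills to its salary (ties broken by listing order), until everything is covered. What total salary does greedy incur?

11

Pick 1: C4 adds 6 new (ML, frontend, GraphQL, UX, QA, mobile) at salary 3 (ratio 6/3).
Pick 2: C1 adds 1 new (database) at salary 8 (ratio 1/8).
Greedy total salary: 3 + 8 = 11.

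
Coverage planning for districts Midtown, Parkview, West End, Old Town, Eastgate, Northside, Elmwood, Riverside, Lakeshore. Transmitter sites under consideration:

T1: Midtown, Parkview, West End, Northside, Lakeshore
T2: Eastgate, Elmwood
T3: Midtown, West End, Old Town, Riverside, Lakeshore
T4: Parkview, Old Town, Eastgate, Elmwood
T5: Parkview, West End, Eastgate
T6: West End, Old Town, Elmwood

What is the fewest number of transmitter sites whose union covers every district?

3

T1, T2, T3 together cover {Midtown, Parkview, West End, Old Town, Eastgate, Northside, Elmwood, Riverside, Lakeshore} — every district.
No 2 of the 6 transmitter sites cover everything (all 15 pairs fall short), so 3 is minimum.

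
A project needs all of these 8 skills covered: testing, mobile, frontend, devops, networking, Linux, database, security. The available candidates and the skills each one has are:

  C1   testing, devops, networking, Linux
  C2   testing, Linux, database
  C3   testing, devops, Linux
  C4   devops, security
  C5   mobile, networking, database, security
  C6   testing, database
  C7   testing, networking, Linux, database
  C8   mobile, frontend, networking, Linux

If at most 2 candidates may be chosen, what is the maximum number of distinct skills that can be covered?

Choosing C1, C5 covers {testing, mobile, devops, networking, Linux, database, security} — 7 skills.
No choice of 2 candidates does better; here frontend is left uncovered.

7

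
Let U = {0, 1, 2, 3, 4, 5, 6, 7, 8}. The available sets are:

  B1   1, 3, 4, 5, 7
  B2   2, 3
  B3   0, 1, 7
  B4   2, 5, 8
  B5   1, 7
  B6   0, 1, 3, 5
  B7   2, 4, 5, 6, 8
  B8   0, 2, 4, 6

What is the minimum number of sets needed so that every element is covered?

B1, B3, B7 together cover {0, 1, 2, 3, 4, 5, 6, 7, 8} — every element.
No 2 of the 8 sets cover everything (all 28 pairs fall short), so 3 is minimum.

3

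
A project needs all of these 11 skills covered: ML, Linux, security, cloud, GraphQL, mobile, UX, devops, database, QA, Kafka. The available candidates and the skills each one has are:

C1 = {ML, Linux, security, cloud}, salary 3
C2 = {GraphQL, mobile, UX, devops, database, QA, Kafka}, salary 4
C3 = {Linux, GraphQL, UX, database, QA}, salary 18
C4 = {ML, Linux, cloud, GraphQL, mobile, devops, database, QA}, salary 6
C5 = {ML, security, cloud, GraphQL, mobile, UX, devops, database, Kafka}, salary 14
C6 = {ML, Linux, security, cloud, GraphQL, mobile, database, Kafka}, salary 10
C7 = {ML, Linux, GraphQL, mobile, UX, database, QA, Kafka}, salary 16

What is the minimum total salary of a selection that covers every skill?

7

C1, C2 cover every skill at salary 3 + 4 = 7.
Any cover uses at least 2 candidates; among all covering selections none totals below 7.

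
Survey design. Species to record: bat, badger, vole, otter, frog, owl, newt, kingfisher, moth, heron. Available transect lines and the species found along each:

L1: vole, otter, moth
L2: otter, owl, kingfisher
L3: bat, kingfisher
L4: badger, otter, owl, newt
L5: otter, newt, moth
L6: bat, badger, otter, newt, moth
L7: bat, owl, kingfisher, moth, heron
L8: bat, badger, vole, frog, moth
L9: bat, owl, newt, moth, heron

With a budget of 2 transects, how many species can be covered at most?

Choosing L2, L8 covers {bat, badger, vole, otter, frog, owl, kingfisher, moth} — 8 species.
No choice of 2 transects does better; here newt, heron are left uncovered.

8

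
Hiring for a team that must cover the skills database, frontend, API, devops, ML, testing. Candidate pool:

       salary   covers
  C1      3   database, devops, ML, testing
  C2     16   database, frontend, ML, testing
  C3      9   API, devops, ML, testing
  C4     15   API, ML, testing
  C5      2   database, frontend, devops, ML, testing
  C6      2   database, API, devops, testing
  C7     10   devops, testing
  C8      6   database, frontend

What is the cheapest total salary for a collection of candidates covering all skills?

4

C5, C6 cover every skill at salary 2 + 2 = 4.
Any cover uses at least 2 candidates; among all covering selections none totals below 4.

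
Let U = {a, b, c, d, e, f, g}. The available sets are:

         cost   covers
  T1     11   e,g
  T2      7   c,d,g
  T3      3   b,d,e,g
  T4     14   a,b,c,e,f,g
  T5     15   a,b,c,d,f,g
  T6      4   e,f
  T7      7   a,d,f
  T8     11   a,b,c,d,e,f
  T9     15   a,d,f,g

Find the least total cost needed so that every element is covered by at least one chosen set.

14

T3, T8 cover every element at cost 3 + 11 = 14.
Any cover uses at least 2 sets; among all covering selections none totals below 14.
Greedy by coverage-per-cost would pick T3, T7, T2 for 17 — worse than the optimum 14.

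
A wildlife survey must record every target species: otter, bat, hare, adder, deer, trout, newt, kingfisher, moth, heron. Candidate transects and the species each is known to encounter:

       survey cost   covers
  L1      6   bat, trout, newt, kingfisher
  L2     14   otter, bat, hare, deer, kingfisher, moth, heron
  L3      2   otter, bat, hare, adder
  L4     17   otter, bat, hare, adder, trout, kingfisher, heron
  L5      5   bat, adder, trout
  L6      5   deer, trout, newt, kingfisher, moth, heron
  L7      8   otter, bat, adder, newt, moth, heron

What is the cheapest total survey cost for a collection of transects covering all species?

L3, L6 cover every species at survey cost 2 + 5 = 7.
Any cover uses at least 2 transects; among all covering selections none totals below 7.

7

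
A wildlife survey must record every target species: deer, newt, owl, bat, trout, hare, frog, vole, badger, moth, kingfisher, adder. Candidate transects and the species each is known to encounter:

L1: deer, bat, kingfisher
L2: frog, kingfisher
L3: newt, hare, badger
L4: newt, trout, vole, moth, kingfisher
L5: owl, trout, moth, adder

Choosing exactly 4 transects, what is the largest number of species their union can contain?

Choosing L1, L2, L3, L5 covers {deer, newt, owl, bat, trout, hare, frog, badger, moth, kingfisher, adder} — 11 species.
No choice of 4 transects does better; here vole is left uncovered.

11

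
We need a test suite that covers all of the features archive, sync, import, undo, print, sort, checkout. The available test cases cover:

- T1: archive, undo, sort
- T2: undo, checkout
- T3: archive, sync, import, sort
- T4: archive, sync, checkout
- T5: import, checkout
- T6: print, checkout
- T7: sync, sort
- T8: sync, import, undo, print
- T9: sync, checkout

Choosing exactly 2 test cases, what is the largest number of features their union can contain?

Choosing T1, T8 covers {archive, sync, import, undo, print, sort} — 6 features.
No choice of 2 test cases does better; here checkout is left uncovered.

6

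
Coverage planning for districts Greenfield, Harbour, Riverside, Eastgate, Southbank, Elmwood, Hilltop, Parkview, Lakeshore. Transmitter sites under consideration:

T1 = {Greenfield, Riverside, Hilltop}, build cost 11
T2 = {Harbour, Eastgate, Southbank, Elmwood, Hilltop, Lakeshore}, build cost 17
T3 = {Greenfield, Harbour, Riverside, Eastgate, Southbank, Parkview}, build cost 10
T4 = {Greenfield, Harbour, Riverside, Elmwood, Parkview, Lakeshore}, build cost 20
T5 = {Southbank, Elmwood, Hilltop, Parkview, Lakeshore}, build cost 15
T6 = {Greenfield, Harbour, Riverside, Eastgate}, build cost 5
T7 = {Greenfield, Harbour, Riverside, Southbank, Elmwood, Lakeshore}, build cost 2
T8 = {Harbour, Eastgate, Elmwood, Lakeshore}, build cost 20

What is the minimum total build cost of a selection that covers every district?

20

T5, T6 cover every district at build cost 15 + 5 = 20.
Any cover uses at least 2 transmitter sites; among all covering selections none totals below 20.
Greedy by coverage-per-build cost would pick T7, T3, T1 for 23 — worse than the optimum 20.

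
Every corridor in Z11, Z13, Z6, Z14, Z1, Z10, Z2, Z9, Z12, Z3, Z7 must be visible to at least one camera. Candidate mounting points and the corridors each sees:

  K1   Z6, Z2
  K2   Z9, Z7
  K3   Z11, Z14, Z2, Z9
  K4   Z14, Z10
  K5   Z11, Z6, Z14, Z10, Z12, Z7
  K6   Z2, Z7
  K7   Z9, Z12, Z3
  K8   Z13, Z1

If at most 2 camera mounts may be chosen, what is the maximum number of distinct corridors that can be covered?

8

Choosing K3, K5 covers {Z11, Z6, Z14, Z10, Z2, Z9, Z12, Z7} — 8 corridors.
No choice of 2 camera mounts does better; here Z13, Z1, Z3 are left uncovered.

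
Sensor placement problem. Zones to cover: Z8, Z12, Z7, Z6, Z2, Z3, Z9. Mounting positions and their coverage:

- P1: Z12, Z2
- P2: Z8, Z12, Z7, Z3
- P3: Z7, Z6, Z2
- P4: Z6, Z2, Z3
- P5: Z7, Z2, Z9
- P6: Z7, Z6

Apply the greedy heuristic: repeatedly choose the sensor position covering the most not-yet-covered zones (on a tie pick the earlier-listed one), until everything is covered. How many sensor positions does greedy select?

Pick 1: P2 covers 4 new zones (Z8, Z12, Z7, Z3).
Pick 2: P3 covers 2 new zones (Z6, Z2).
Pick 3: P5 covers 1 new zones (Z9).
Greedy uses 3 sensor positions.

3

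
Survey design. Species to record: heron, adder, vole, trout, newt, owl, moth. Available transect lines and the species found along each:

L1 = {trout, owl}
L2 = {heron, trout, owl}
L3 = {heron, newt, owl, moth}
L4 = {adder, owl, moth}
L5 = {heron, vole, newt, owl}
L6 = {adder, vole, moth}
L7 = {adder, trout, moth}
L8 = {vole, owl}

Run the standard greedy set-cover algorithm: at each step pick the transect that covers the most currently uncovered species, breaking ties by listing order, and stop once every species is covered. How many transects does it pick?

3

Pick 1: L3 covers 4 new species (heron, newt, owl, moth).
Pick 2: L6 covers 2 new species (adder, vole).
Pick 3: L1 covers 1 new species (trout).
Greedy uses 3 transects. (The true minimum is 2.)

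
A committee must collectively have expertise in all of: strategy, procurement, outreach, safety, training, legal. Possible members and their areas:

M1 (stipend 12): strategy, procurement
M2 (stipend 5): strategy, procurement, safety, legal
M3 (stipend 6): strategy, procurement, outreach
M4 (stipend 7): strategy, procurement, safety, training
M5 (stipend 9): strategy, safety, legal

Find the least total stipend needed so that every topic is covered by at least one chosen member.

M2, M3, M4 cover every topic at stipend 5 + 6 + 7 = 18.
Any cover uses at least 3 members; among all covering selections none totals below 18.

18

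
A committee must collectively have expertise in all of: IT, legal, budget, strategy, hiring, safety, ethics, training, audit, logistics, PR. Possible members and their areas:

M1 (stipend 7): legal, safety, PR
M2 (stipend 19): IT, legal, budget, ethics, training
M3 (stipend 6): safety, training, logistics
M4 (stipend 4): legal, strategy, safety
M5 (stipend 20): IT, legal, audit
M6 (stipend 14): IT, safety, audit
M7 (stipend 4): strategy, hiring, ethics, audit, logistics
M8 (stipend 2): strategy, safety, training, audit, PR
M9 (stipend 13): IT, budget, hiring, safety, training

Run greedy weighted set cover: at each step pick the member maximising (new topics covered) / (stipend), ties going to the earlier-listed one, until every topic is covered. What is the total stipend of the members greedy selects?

Pick 1: M8 adds 5 new (strategy, safety, training, audit, PR) at stipend 2 (ratio 5/2).
Pick 2: M7 adds 3 new (hiring, ethics, logistics) at stipend 4 (ratio 3/4).
Pick 3: M4 adds 1 new (legal) at stipend 4 (ratio 1/4).
Pick 4: M9 adds 2 new (IT, budget) at stipend 13 (ratio 2/13).
Greedy total stipend: 2 + 4 + 4 + 13 = 23.

23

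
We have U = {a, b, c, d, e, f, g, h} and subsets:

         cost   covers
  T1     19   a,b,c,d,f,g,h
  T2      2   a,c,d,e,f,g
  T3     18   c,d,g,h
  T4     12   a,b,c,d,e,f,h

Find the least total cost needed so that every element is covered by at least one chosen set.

T2, T4 cover every element at cost 2 + 12 = 14.
Any cover uses at least 2 sets; among all covering selections none totals below 14.

14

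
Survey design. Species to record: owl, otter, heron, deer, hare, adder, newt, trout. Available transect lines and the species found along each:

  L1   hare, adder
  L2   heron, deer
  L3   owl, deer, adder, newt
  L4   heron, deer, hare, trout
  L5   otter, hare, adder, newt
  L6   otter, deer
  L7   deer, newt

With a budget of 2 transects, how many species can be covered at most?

7

Choosing L3, L4 covers {owl, heron, deer, hare, adder, newt, trout} — 7 species.
No choice of 2 transects does better; here otter is left uncovered.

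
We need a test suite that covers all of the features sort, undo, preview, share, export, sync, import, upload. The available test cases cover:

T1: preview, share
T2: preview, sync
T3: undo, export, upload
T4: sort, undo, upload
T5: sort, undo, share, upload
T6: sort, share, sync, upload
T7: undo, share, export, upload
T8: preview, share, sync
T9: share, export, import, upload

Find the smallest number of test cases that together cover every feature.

3

T2, T4, T9 together cover {sort, undo, preview, share, export, sync, import, upload} — every feature.
No 2 of the 9 test cases cover everything (all 36 pairs fall short), so 3 is minimum.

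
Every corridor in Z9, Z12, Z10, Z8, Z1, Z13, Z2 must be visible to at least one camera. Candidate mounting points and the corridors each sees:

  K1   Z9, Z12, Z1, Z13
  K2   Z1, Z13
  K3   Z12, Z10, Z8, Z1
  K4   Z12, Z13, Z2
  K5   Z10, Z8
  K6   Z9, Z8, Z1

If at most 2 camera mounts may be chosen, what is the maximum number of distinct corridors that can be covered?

Choosing K1, K3 covers {Z9, Z12, Z10, Z8, Z1, Z13} — 6 corridors.
No choice of 2 camera mounts does better; here Z2 is left uncovered.

6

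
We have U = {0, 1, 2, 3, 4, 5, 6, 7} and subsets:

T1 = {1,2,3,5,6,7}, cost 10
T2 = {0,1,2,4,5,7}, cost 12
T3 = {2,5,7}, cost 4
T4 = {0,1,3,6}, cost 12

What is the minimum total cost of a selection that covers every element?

22

T1, T2 cover every element at cost 10 + 12 = 22.
Any cover uses at least 2 sets; among all covering selections none totals below 22.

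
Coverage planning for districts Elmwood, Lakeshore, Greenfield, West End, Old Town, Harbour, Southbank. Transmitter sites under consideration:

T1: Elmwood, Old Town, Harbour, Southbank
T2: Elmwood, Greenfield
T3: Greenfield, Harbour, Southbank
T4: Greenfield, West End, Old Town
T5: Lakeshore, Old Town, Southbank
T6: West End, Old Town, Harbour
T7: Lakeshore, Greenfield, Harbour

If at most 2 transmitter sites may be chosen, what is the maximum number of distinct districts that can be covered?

Choosing T1, T4 covers {Elmwood, Greenfield, West End, Old Town, Harbour, Southbank} — 6 districts.
No choice of 2 transmitter sites does better; here Lakeshore is left uncovered.

6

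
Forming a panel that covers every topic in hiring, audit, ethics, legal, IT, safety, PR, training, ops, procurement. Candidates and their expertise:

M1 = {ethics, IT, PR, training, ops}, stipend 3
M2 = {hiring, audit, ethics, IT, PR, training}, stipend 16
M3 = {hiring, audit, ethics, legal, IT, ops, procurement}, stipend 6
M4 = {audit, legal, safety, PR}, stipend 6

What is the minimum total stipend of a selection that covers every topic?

15

M1, M3, M4 cover every topic at stipend 3 + 6 + 6 = 15.
Any cover uses at least 3 members; among all covering selections none totals below 15.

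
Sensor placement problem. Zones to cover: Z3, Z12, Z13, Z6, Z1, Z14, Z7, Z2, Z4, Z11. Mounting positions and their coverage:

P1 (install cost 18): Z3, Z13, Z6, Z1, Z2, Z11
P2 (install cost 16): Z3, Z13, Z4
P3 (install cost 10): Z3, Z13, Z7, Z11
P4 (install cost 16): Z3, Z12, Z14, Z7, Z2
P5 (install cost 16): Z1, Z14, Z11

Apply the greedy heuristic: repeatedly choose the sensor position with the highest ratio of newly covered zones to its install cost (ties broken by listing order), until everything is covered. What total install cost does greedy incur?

60

Pick 1: P3 adds 4 new (Z3, Z13, Z7, Z11) at install cost 10 (ratio 4/10).
Pick 2: P4 adds 3 new (Z12, Z14, Z2) at install cost 16 (ratio 3/16).
Pick 3: P1 adds 2 new (Z6, Z1) at install cost 18 (ratio 2/18).
Pick 4: P2 adds 1 new (Z4) at install cost 16 (ratio 1/16).
Greedy total install cost: 10 + 16 + 18 + 16 = 60. (The true optimum is 50, so greedy overshoots here.)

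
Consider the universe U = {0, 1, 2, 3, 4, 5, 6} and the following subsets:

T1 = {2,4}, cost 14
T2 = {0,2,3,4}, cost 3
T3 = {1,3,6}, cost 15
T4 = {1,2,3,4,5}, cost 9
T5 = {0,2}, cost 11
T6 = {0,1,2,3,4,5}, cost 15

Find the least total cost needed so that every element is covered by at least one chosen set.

27

T2, T3, T4 cover every element at cost 3 + 15 + 9 = 27.
Any cover uses at least 2 sets; among all covering selections none totals below 27.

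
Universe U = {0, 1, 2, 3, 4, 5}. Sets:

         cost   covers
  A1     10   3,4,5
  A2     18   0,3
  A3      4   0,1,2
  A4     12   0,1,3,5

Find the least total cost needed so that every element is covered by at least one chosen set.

14

A1, A3 cover every element at cost 10 + 4 = 14.
Any cover uses at least 2 sets; among all covering selections none totals below 14.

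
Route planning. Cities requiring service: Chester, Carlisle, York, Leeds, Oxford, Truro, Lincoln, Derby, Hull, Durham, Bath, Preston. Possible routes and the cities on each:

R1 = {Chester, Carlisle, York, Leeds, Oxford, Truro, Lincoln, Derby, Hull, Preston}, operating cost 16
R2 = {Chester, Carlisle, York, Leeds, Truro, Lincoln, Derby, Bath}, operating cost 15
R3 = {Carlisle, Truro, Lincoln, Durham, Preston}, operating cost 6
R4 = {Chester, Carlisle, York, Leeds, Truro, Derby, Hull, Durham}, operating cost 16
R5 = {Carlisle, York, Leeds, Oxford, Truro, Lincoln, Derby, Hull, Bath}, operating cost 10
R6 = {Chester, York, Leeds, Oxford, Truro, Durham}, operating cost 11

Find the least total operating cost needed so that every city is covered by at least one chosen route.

27

R3, R5, R6 cover every city at operating cost 6 + 10 + 11 = 27.
Any cover uses at least 3 routes; among all covering selections none totals below 27.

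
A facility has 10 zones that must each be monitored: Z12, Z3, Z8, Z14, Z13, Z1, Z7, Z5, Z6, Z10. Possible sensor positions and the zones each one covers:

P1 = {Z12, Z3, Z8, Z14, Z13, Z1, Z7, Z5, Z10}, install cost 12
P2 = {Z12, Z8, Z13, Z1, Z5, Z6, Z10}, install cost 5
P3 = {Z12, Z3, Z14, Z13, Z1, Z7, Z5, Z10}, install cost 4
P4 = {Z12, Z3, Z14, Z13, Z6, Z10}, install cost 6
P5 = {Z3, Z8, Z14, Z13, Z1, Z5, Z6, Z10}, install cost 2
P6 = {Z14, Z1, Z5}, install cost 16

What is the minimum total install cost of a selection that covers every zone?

P3, P5 cover every zone at install cost 4 + 2 = 6.
Any cover uses at least 2 sensor positions; among all covering selections none totals below 6.

6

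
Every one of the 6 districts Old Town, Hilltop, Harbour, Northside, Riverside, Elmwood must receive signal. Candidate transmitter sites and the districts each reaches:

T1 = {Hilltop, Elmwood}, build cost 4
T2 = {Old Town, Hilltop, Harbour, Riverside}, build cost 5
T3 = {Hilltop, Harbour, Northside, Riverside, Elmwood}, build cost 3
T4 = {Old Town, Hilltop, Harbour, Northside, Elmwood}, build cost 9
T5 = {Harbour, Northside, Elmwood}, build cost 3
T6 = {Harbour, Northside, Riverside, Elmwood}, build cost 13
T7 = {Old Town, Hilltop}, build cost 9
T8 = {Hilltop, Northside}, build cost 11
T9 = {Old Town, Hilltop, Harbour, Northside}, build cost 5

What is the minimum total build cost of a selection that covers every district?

T2, T3 cover every district at build cost 5 + 3 = 8.
Any cover uses at least 2 transmitter sites; among all covering selections none totals below 8.

8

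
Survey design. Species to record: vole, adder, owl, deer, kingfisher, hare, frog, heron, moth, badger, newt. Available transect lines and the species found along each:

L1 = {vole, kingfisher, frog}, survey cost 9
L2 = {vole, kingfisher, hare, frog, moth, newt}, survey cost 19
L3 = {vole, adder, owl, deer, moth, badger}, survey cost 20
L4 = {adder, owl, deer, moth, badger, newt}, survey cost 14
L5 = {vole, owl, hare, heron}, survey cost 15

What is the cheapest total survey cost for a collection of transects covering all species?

38

L1, L4, L5 cover every species at survey cost 9 + 14 + 15 = 38.
Any cover uses at least 3 transects; among all covering selections none totals below 38.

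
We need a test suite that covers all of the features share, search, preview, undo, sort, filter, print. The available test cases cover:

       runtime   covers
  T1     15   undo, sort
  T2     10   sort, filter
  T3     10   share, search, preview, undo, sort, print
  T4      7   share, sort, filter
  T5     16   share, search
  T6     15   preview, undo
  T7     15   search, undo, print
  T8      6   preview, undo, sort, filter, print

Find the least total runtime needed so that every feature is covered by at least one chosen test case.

16

T3, T8 cover every feature at runtime 10 + 6 = 16.
Any cover uses at least 2 test cases; among all covering selections none totals below 16.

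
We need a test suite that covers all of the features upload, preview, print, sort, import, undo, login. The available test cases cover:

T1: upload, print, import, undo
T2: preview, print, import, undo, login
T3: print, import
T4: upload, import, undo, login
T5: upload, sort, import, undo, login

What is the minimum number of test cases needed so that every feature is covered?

2

T2, T5 together cover {upload, preview, print, sort, import, undo, login} — every feature.
No single test case contains all 7 features, so 2 is optimal.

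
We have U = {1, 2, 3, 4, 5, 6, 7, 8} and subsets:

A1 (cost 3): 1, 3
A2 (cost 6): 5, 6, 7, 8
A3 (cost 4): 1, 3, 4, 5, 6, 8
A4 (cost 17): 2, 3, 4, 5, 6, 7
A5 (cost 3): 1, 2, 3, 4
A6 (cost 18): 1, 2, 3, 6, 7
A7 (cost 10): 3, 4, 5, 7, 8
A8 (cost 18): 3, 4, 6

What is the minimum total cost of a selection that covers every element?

A2, A5 cover every element at cost 6 + 3 = 9.
Any cover uses at least 2 sets; among all covering selections none totals below 9.
Greedy by coverage-per-cost would pick A3, A5, A2 for 13 — worse than the optimum 9.

9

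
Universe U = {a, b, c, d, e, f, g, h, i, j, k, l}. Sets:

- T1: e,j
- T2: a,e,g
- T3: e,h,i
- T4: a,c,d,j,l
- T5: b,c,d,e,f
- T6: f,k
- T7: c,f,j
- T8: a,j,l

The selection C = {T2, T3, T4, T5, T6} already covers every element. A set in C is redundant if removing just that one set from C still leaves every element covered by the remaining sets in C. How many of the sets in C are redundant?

Drop T2: g uncovered — not redundant.
Drop T3: h, i uncovered — not redundant.
Drop T4: j, l uncovered — not redundant.
Drop T5: b uncovered — not redundant.
Drop T6: k uncovered — not redundant.
None of the sets in C is redundant.

0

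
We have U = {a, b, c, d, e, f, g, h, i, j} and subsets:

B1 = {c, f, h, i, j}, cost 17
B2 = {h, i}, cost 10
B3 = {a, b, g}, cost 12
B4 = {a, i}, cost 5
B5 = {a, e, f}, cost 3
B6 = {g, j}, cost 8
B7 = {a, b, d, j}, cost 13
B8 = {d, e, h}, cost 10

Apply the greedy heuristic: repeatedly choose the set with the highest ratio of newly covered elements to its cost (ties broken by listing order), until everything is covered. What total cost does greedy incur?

51

Pick 1: B5 adds 3 new (a, e, f) at cost 3 (ratio 3/3).
Pick 2: B6 adds 2 new (g, j) at cost 8 (ratio 2/8).
Pick 3: B2 adds 2 new (h, i) at cost 10 (ratio 2/10).
Pick 4: B7 adds 2 new (b, d) at cost 13 (ratio 2/13).
Pick 5: B1 adds 1 new (c) at cost 17 (ratio 1/17).
Greedy total cost: 3 + 8 + 10 + 13 + 17 = 51. (The true optimum is 39, so greedy overshoots here.)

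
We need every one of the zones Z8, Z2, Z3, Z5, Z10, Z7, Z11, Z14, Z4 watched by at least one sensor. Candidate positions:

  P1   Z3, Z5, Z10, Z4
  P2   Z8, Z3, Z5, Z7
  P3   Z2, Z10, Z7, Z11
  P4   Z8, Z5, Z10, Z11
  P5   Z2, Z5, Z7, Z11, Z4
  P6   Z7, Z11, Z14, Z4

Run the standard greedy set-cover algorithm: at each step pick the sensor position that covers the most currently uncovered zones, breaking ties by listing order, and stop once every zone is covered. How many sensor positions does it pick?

4

Pick 1: P5 covers 5 new zones (Z2, Z5, Z7, Z11, Z4).
Pick 2: P1 covers 2 new zones (Z3, Z10).
Pick 3: P2 covers 1 new zones (Z8).
Pick 4: P6 covers 1 new zones (Z14).
Greedy uses 4 sensor positions. (The true minimum is 3.)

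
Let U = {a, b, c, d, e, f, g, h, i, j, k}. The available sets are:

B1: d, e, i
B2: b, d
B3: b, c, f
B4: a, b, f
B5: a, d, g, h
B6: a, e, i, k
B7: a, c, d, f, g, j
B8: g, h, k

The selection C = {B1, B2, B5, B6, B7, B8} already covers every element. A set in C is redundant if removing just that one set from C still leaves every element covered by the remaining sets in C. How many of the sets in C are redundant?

Drop B1: the rest still cover every element — redundant.
Drop B2: b uncovered — not redundant.
Drop B5: the rest still cover every element — redundant.
Drop B6: the rest still cover every element — redundant.
Drop B7: c, f, j uncovered — not redundant.
Drop B8: the rest still cover every element — redundant.
4 redundant: B1, B5, B6, B8.

4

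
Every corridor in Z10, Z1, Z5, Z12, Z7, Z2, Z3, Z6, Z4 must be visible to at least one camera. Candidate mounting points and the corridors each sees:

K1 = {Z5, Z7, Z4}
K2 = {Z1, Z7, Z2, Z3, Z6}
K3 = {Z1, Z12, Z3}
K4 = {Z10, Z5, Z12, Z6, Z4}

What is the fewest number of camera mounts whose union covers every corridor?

K2, K4 together cover {Z10, Z1, Z5, Z12, Z7, Z2, Z3, Z6, Z4} — every corridor.
No single camera mount contains all 9 corridors, so 2 is optimal.

2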